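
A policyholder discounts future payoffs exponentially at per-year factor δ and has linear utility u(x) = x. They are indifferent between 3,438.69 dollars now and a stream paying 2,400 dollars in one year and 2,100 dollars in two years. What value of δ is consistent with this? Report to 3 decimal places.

δ ≈ 0.830

The stream is worth 2400δ + 2100δ² today, so 2400δ + 2100δ² = 3438.69.
So 2100δ² + 2400δ − 3438.69 = 0.
The positive root is δ = [−2400 + √(2400² + 4·2100·3438.69)] / (2·2100) = (−2400 + 5886.000)/4200 ≈ 0.830.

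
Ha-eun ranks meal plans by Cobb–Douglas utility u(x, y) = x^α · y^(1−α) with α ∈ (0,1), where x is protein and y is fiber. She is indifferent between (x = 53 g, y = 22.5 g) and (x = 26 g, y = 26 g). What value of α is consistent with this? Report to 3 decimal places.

The Cobb–Douglas utilities coincide, so 53^α·22.5^(1−α) = 26^α·26^(1−α).
Rearrange to (53/26)^α = (26/22.5)^(1−α) and take logs: α·0.712195 = (1−α)·0.144581.
Thus α·(0.856776) = 0.144581, so α = 0.144581/0.856776 ≈ 0.169.

α ≈ 0.169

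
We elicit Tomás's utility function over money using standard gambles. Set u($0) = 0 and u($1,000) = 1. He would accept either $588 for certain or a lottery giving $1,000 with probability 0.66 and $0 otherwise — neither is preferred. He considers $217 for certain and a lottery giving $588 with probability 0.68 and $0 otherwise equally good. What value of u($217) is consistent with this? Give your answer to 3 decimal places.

0.449

From the first indifference, u($588) = 0.66·u($1,000) + 0.34·u($0) = 0.66·1 + 0.34·0 = 0.66.
Chaining: u($217) = 0.68·0.66 + 0.32·0.00 = 0.4488.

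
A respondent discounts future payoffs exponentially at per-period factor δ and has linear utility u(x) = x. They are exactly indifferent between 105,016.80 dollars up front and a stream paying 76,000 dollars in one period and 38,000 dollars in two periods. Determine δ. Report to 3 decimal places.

Equating present values: 105016.80 = 76000δ + 38000δ².
That is, 38000δ² + 76000δ − 105016.80 = 0, a quadratic in δ.
δ = (−76000 + √(76000² + 4·38000·105016.80)) / (2·38000) = (−76000 + √21738553600.00) / 76000 ≈ 0.940.

δ ≈ 0.940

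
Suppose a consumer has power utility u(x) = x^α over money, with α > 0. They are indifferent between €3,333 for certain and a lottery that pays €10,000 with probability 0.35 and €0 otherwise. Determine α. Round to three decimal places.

Since u(0) = 0, the lottery's EU is 0.35·10000^α.
Setting u(3333) equal to that: 3333^α = 0.35·10000^α ⇒ (3333/10000)^α = 0.35.
Take logs: α = ln 0.35 / ln(3333/10000) ≈ 0.95550.

α ≈ 0.956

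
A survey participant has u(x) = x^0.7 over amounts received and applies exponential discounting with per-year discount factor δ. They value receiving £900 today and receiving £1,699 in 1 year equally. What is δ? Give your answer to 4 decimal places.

Equating discounted utilities: u(900) = δ·u(1699) ⇒ δ = u(900)/u(1699).
Since u(x) = x^0.7, δ = (900/1699)^0.7 = 0.52972^0.7 = 0.64097.

δ ≈ 0.6410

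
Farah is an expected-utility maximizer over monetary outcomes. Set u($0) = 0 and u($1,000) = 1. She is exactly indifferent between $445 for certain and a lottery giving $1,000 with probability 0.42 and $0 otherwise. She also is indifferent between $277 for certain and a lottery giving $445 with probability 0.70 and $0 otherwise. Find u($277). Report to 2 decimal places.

The first gamble pins u($445): it must equal 0.42·1 + 0.58·0 = 0.42.
The second indifference gives u($277) = 0.70·u($445) + 0.30·u($0) = 0.70·0.42 + 0.30·0.00 = 0.2940.

0.29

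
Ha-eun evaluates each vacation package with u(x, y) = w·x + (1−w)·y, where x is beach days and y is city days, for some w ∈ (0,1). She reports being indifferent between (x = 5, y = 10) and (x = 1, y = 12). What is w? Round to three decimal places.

Indifference: w·5 + (1−w)·10 = w·1 + (1−w)·12.
Collecting terms: w·4 = (1−w)·2.
Hence w = 2/(4+2) = 2/6 = 0.333.

w = 0.333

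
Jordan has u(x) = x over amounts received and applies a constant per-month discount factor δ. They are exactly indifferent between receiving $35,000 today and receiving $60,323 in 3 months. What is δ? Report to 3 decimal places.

δ ≈ 0.834

The payoff in 3 months is discounted by δ^3, so u(35000) = δ^3·u(60323) and δ^3 = u(35000)/u(60323).
With u(x) = x: δ^3 = 35000/60323 = 0.58021.
Taking the cube root: δ = 0.58021^(1/3) ≈ 0.834.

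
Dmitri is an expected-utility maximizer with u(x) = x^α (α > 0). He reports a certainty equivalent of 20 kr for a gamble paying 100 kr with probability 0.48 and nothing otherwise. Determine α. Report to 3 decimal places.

The lottery's expected utility is 0.48·u(100) + 0.52·u(0) = 0.48·100^α (since u(0) = 0 for α > 0).
Setting u(20) equal to that: 20^α = 0.48·100^α ⇒ (20/100)^α = 0.48.
α = ln(0.48) / ln(20/100) = -0.733969/-1.609438 ≈ 0.456.

α ≈ 0.456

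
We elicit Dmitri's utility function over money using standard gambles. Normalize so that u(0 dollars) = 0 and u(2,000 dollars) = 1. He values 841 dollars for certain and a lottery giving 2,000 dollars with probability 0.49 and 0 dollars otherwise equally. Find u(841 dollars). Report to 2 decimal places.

u(841 dollars) equals the lottery's expected utility: 0.49·1 + 0.51·0 = 0.49.

0.49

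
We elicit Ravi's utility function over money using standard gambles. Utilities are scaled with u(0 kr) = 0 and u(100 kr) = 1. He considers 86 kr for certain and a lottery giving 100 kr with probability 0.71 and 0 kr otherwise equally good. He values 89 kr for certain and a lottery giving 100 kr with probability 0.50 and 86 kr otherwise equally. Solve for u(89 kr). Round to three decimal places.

The first gamble pins u(86 kr): it must equal 0.71·1 + 0.29·0 = 0.71.
The second indifference gives u(89 kr) = 0.50·u(100 kr) + 0.50·u(86 kr) = 0.50·1.00 + 0.50·0.71 = 0.8550.

0.855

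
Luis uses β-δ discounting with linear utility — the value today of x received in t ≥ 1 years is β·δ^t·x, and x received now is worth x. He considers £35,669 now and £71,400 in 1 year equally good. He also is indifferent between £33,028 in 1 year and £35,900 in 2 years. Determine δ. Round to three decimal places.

Both payoffs in the second observation are in the future, so β drops out: δ^1·33028 = δ^2·35900 ⇒ δ = 33028/35900 = 0.92000.

δ ≈ 0.920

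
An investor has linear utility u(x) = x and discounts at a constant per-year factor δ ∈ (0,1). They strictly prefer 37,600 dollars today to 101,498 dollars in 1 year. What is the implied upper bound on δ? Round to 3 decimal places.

δ < 0.370

Under u(x) = x this choice says 37600 > δ·101498.
So δ < 37600/101498 = 0.37045.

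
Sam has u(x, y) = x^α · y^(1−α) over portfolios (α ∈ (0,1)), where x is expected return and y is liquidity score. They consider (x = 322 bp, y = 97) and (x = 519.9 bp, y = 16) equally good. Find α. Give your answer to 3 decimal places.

α ≈ 0.790

Indifference: 322^α · 97^(1−α) = 519.9^α · 16^(1−α).
Rearrange to (322/519.9)^α = (16/97)^(1−α) and take logs: α·-0.479085 = (1−α)·-1.802122.
So α/(1−α) = (-1.802122)/(-0.479085) = 3.761591, and α = 3.761591/4.761591 ≈ 0.790.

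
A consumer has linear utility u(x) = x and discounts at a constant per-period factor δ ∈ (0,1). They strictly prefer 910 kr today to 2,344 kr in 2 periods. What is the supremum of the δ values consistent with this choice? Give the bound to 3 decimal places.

δ < 0.623

The preference means 910 > δ^2·2344.
So δ^2 < 910/2344 = 0.38823; taking the square root of both positive sides preserves the inequality.
δ < (910/2344)^(1/2) ≈ 0.623.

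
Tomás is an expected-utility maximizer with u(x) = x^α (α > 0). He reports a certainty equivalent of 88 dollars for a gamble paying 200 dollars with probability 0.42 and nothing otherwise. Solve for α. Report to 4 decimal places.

Since u(0) = 0, the lottery's EU is 0.42·200^α.
Equating: 88^α = 0.42·200^α, i.e. 0.4400^α = 0.42.
Taking logs: α·ln(88/200) = ln(0.42), so α = -0.8675006 / -0.8209806 ≈ 1.0567.

α ≈ 1.0567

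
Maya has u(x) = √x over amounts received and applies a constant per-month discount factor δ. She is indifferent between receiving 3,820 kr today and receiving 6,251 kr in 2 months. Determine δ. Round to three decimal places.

The payoff in 2 months is discounted by δ^2, so u(3820) = δ^2·u(6251) and δ^2 = u(3820)/u(6251).
Since u(x) = √x, δ^2 = √(3820/6251) = 0.78173.
Taking the square root: δ = 0.78173^(1/2) ≈ 0.884.

δ ≈ 0.884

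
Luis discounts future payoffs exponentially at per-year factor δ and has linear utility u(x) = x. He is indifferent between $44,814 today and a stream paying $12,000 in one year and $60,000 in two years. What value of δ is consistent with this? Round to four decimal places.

The stream is worth 12000δ + 60000δ² today, so 12000δ + 60000δ² = 44814.
Rearranged: 60000δ² + 12000δ − 44814 = 0.
δ = (−12000 + √(12000² + 4·60000·44814)) / (2·60000) = (−12000 + √10899360000.00) / 120000 ≈ 0.7700.

δ ≈ 0.7700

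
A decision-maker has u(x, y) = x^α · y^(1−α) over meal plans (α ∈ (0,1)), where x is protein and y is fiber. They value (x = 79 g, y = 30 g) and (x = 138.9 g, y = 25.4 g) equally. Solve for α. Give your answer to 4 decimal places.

α ≈ 0.2278

Set the two utilities equal: 79^α·30^(1−α) = 138.9^α·25.4^(1−α).
(79/138.9)^α = (25.4/30)^(1−α); take logs: α·ln(79/138.9) = (1−α)·ln(25.4/30), i.e. α·-0.5643064 = (1−α)·-0.1664482.
Thus α·(-0.7307546) = -0.1664482, so α = -0.1664482/-0.7307546 ≈ 0.2278.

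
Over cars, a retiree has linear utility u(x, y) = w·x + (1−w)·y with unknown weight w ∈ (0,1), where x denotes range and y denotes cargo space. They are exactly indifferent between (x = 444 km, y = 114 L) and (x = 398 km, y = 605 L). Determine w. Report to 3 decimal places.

u(444,114) = u(398,605) means w·444 + (1−w)·114 = w·398 + (1−w)·605.
Rearranging, 46·w − 491·(1−w) = 0.
So w/(1−w) = 491/46 = 10.6739, giving w = 491/(46+491) = 0.914.

w = 0.914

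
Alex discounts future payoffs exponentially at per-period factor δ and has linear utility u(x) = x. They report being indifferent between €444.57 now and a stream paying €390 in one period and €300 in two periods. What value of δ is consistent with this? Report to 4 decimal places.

δ ≈ 0.7300

Present value of the stream is 390·δ + 300·δ². Indifference gives 390δ + 300δ² = 444.57.
That is, 300δ² + 390δ − 444.57 = 0, a quadratic in δ.
The positive root is δ = [−390 + √(390² + 4·300·444.57)] / (2·300) = (−390 + 828.000)/600 ≈ 0.7300.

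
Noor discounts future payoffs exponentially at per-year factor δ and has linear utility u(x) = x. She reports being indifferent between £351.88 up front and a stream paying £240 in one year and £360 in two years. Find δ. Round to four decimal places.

Present value of the stream is 240·δ + 360·δ². Indifference gives 240δ + 360δ² = 351.88.
That is, 360δ² + 240δ − 351.88 = 0, a quadratic in δ.
By the quadratic formula (taking the positive root), δ = (−240 + √564307.20) / 720 ≈ 0.7100.

δ ≈ 0.7100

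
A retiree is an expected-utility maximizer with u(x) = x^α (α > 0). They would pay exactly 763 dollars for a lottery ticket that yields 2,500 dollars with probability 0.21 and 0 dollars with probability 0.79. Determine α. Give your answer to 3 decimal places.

EU(lottery) = 0.21·2500^α + 0.79·0 = 0.21·2500^α.
Indifference: 763^α = 0.21·2500^α, so (763/2500)^α = 0.21.
Take logs: α = ln 0.21 / ln(763/2500) ≈ 1.31502.

α ≈ 1.315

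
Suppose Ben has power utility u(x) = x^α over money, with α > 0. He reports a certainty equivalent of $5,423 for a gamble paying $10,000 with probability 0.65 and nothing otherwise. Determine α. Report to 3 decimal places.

The lottery's expected utility is 0.65·u(10000) + 0.35·u(0) = 0.65·10000^α (since u(0) = 0 for α > 0).
Indifference: 5423^α = 0.65·10000^α, so (5423/10000)^α = 0.65.
Take logs: α = ln 0.65 / ln(5423/10000) ≈ 0.70397.

α ≈ 0.704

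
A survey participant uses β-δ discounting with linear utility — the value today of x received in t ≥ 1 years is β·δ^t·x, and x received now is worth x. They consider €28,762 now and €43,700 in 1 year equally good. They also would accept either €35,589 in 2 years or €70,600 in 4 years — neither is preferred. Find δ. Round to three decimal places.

The second indifference involves only future payoffs, so β cancels: β·δ^2·35589 = β·δ^4·70600, giving δ^2 = 35589/70600 = 0.50409, so δ = 0.71000.

δ ≈ 0.710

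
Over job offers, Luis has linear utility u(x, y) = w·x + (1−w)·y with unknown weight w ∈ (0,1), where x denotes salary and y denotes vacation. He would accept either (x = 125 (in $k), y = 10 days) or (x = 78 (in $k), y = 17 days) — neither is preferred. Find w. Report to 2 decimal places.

Equating utilities: w·125 + (1−w)·10 = w·78 + (1−w)·17.
w·(125−78) = (1−w)·(17−10), i.e. w·47 = (1−w)·7.
So w/(1−w) = 7/47 = 0.1489, giving w = 7/(47+7) = 0.13.

w = 0.13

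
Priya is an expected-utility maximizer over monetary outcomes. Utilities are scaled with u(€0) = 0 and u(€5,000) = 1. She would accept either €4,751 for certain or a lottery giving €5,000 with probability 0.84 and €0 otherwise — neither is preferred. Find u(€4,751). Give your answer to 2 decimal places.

0.84

u(€4,751) equals the lottery's expected utility: 0.84·1 + 0.16·0 = 0.84.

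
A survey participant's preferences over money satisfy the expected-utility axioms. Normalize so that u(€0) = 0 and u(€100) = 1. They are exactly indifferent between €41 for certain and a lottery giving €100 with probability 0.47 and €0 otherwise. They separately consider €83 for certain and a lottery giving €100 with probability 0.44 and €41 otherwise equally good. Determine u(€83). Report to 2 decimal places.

From the first indifference, u(€41) = 0.47·u(€100) + 0.53·u(€0) = 0.47·1 + 0.53·0 = 0.47.
Chaining: u(€83) = 0.44·1.00 + 0.56·0.47 = 0.7032.

0.70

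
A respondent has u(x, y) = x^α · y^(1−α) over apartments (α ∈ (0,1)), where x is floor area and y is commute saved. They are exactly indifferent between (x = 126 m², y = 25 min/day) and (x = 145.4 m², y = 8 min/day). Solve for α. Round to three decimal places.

α ≈ 0.888

The Cobb–Douglas utilities coincide, so 126^α·25^(1−α) = 145.4^α·8^(1−α).
Rearrange to (126/145.4)^α = (8/25)^(1−α) and take logs: α·-0.143207 = (1−α)·-1.139434.
Thus α·(-1.282641) = -1.139434, so α = -1.139434/-1.282641 ≈ 0.888.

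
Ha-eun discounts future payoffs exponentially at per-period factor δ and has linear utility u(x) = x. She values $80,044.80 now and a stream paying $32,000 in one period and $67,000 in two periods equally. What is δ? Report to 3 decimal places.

The stream is worth 32000δ + 67000δ² today, so 32000δ + 67000δ² = 80044.80.
That is, 67000δ² + 32000δ − 80044.80 = 0, a quadratic in δ.
δ = (−32000 + √(32000² + 4·67000·80044.80)) / (2·67000) = (−32000 + √22476006400.00) / 134000 ≈ 0.880.

δ ≈ 0.880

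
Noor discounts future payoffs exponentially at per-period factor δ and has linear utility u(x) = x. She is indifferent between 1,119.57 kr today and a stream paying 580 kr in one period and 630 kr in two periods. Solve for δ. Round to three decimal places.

δ ≈ 0.950

The stream is worth 580δ + 630δ² today, so 580δ + 630δ² = 1119.57.
That is, 630δ² + 580δ − 1119.57 = 0, a quadratic in δ.
δ = (−580 + √(580² + 4·630·1119.57)) / (2·630) = (−580 + √3157716.40) / 1260 ≈ 0.950.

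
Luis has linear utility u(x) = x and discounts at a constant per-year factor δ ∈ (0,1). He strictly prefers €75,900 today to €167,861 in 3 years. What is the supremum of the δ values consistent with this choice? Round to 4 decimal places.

Comparing present values: 75900 > δ^3·167861.
Dividing by 167861: δ^3 < 0.45216. Both sides are positive, so the cube root keeps the direction.
δ < (75900/167861)^(1/3) ≈ 0.7675.

δ < 0.7675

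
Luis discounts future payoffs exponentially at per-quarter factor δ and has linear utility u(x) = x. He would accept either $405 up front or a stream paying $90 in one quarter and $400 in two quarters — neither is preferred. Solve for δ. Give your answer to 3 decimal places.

Equating present values: 405 = 90δ + 400δ².
So 400δ² + 90δ − 405 = 0.
δ = (−90 + √(90² + 4·400·405)) / (2·400) = (−90 + √656100.00) / 800 ≈ 0.900.

δ ≈ 0.900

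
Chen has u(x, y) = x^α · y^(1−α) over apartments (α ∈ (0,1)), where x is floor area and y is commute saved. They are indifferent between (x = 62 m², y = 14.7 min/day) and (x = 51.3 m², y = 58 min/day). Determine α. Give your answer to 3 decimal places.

Set the two utilities equal: 62^α·14.7^(1−α) = 51.3^α·58^(1−α).
Rearrange to (62/51.3)^α = (58/14.7)^(1−α) and take logs: α·0.189444 = (1−α)·1.372596.
With A = 0.189444 and B = 1.372596: α·A = (1−α)·B, so α = B/(A+B) = 1.372596/1.562040 ≈ 0.879.

α ≈ 0.879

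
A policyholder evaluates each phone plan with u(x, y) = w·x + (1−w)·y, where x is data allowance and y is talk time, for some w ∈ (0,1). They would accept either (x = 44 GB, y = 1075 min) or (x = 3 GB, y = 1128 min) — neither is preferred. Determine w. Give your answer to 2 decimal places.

u(44,1075) = u(3,1128) means w·44 + (1−w)·1075 = w·3 + (1−w)·1128.
Rearranging, 41·w − 53·(1−w) = 0.
Hence w = 53/(41+53) = 53/94 = 0.56.

w = 0.56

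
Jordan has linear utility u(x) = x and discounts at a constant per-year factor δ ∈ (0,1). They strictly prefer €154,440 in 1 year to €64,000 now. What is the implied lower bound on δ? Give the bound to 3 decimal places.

δ > 0.414

Comparing present values: 64000 < δ·154440.
So δ > 64000/154440 = 0.41440.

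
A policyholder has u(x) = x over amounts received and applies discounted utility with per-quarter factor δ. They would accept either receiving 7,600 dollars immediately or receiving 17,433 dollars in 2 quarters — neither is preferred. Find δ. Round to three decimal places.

The payoff in 2 quarters is discounted by δ^2, so u(7600) = δ^2·u(17433) and δ^2 = u(7600)/u(17433).
With u(x) = x: δ^2 = 7600/17433 = 0.43595.
Hence δ = (0.43595)^(1/2) = 0.66027.

δ ≈ 0.660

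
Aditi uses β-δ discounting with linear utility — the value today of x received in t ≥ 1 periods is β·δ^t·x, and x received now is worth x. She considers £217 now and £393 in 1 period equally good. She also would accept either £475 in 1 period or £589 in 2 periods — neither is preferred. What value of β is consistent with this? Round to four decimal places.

β ≈ 0.6847

The second indifference involves only future payoffs, so β cancels: β·δ^1·475 = β·δ^2·589, giving δ = 475/589 = 0.80645.
Now use the now-vs-future pair: 217 = β·δ·393 gives β = 217/(0.80645·393) ≈ 0.6847.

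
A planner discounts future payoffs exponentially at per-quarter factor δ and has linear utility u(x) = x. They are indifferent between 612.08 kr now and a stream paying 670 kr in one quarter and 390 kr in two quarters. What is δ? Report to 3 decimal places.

δ ≈ 0.660

Equating present values: 612.08 = 670δ + 390δ².
So 390δ² + 670δ − 612.08 = 0.
δ = (−670 + √(670² + 4·390·612.08)) / (2·390) = (−670 + √1403744.80) / 780 ≈ 0.660.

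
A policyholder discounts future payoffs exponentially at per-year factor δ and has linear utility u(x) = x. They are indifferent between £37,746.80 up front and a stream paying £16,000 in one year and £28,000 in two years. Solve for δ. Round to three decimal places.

δ ≈ 0.910

The stream is worth 16000δ + 28000δ² today, so 16000δ + 28000δ² = 37746.80.
That is, 28000δ² + 16000δ − 37746.80 = 0, a quadratic in δ.
By the quadratic formula (taking the positive root), δ = (−16000 + √4483641600.00) / 56000 ≈ 0.910.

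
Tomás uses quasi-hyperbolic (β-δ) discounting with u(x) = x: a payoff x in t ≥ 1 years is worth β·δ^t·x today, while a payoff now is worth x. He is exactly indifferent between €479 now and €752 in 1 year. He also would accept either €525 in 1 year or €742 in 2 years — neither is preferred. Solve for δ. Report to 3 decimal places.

δ ≈ 0.708

Both payoffs in the second observation are in the future, so β drops out: δ^1·525 = δ^2·742 ⇒ δ = 525/742 = 0.70755.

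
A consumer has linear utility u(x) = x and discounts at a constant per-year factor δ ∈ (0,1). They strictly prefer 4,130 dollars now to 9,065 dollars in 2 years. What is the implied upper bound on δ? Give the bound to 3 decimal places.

δ < 0.675

Under u(x) = x this choice says 4130 > δ^2·9065.
Dividing by 9065: δ^2 < 0.45560. Both sides are positive, so the square root keeps the direction.
δ < (4130/9065)^(1/2) ≈ 0.675.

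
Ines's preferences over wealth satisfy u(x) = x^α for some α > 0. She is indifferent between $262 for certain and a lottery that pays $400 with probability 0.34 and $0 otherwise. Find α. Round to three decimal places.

EU(lottery) = 0.34·400^α + 0.66·0 = 0.34·400^α.
Setting u(262) equal to that: 262^α = 0.34·400^α ⇒ (262/400)^α = 0.34.
Take logs: α = ln 0.34 / ln(262/400) ≈ 2.54965.

α ≈ 2.550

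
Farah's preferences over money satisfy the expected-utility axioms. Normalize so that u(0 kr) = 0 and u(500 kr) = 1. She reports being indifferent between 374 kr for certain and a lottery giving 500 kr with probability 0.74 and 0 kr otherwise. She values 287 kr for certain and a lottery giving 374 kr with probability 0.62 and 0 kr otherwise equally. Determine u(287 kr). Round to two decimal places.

0.46

The first gamble pins u(374 kr): it must equal 0.74·1 + 0.26·0 = 0.74.
The second indifference gives u(287 kr) = 0.62·u(374 kr) + 0.38·u(0 kr) = 0.62·0.74 + 0.38·0.00 = 0.4588.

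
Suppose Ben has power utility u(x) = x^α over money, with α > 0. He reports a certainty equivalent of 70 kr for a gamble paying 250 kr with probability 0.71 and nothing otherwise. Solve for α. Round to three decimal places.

α ≈ 0.269

EU(lottery) = 0.71·250^α + 0.29·0 = 0.71·250^α.
Equating: 70^α = 0.71·250^α, i.e. 0.2800^α = 0.71.
α = ln(0.71) / ln(70/250) = -0.342490/-1.272966 ≈ 0.269.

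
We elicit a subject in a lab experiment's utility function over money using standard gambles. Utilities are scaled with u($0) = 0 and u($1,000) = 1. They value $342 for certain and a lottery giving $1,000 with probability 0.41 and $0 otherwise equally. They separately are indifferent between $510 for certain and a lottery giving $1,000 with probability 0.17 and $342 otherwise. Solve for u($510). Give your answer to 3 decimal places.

First, u($342) = 0.41·u($1,000) + 0.59·u($0) = 0.41.
Then u($510) = 0.17·u($1,000) + 0.83·u($342) = 0.17·1.00 + 0.83·0.41 = 0.5103.

0.510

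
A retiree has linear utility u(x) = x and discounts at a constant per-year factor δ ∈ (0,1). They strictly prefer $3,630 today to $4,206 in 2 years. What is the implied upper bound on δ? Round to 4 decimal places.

δ < 0.9290

The preference means 3630 > δ^2·4206.
Hence δ^2 < 3630/4206 = 0.86305, and x ↦ x^(1/2) is increasing on (0,∞).
δ < 0.86305^(1/2) = 0.9290.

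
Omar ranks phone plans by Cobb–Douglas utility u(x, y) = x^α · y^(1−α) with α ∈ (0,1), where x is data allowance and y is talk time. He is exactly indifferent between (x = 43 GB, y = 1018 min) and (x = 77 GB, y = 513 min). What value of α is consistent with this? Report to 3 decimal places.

α ≈ 0.541

Indifference: 43^α · 1018^(1−α) = 77^α · 513^(1−α).
Taking logs: α·ln 43 + (1−α)·ln 1018 = α·ln 77 + (1−α)·ln 513, i.e. α·-0.582605 = (1−α)·-0.685319.
So α/(1−α) = (-0.685319)/(-0.582605) = 1.176301, and α = 1.176301/2.176301 ≈ 0.541.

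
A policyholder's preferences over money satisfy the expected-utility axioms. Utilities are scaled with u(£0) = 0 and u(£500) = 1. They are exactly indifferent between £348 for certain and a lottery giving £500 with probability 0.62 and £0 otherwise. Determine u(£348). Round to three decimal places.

The indifference gives u(£348) = 0.62·u(£500) + 0.38·u(£0) = 0.62·1 + 0.38·0 = 0.62.

0.620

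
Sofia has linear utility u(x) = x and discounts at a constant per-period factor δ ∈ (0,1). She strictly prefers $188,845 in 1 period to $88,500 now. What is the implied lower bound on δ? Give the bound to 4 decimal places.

Under u(x) = x this choice says 88500 < δ·188845.
So δ > 88500/188845 = 0.46864.

δ > 0.4686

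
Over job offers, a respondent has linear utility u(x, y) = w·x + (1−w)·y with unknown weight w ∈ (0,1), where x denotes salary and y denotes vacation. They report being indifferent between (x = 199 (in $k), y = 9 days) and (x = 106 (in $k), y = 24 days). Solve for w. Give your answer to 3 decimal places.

Indifference: w·199 + (1−w)·9 = w·106 + (1−w)·24.
w·(199−106) = (1−w)·(24−9), i.e. w·93 = (1−w)·15.
The marginal rate of substitution is 15/93, so w = 15/(93+15) = 0.139.

w = 0.139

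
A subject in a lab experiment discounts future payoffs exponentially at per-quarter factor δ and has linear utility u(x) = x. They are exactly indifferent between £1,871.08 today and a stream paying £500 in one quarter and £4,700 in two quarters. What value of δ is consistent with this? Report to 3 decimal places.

The stream is worth 500δ + 4700δ² today, so 500δ + 4700δ² = 1871.08.
Rearranged: 4700δ² + 500δ − 1871.08 = 0.
By the quadratic formula (taking the positive root), δ = (−500 + √35426304.00) / 9400 ≈ 0.580.

δ ≈ 0.580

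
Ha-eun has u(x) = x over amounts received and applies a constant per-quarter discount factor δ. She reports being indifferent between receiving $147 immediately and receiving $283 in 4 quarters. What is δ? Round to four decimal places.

Indifference means u(147) = δ^4 · u(283), so δ^4 = u(147)/u(283).
With u(x) = x: δ^4 = 147/283 = 0.51943.
Taking the 4th root: δ = 0.51943^(1/4) ≈ 0.8490.

δ ≈ 0.8490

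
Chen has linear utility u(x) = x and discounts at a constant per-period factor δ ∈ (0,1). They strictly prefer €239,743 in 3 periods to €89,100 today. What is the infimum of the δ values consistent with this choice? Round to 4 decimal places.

δ > 0.7190

The preference means 89100 < δ^3·239743.
So δ^3 > 89100/239743 = 0.37165; taking the cube root of both positive sides preserves the inequality.
δ > 0.37165^(1/3) = 0.7190.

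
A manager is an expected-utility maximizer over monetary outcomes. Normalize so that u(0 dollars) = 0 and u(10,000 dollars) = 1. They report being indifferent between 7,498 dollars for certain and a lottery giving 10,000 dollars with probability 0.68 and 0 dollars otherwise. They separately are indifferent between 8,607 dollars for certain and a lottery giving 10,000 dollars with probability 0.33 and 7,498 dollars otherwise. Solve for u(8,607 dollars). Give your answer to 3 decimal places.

First, u(7,498 dollars) = 0.68·u(10,000 dollars) + 0.32·u(0 dollars) = 0.68.
The second indifference gives u(8,607 dollars) = 0.33·u(10,000 dollars) + 0.67·u(7,498 dollars) = 0.33·1.00 + 0.67·0.68 = 0.7856.

0.786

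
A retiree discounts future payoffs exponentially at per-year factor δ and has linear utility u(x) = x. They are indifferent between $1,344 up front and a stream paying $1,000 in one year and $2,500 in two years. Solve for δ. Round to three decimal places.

Equating present values: 1344 = 1000δ + 2500δ².
So 2500δ² + 1000δ − 1344 = 0.
δ = (−1000 + √(1000² + 4·2500·1344)) / (2·2500) = (−1000 + √14440000.00) / 5000 ≈ 0.560.

δ ≈ 0.560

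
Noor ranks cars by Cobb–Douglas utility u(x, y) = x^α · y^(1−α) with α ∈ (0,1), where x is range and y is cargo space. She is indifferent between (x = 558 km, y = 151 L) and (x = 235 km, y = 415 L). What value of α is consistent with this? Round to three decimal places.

α ≈ 0.539

The Cobb–Douglas utilities coincide, so 558^α·151^(1−α) = 235^α·415^(1−α).
(558/235)^α = (415/151)^(1−α); take logs: α·ln(558/235) = (1−α)·ln(415/151), i.e. α·0.864773 = (1−α)·1.010999.
So α/(1−α) = (1.010999)/(0.864773) = 1.169092, and α = 1.169092/2.169092 ≈ 0.539.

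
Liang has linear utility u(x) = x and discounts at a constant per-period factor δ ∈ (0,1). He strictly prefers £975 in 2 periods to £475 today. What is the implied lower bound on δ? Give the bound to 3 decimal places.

The preference means 475 < δ^2·975.
So δ^2 > 475/975 = 0.48718; taking the square root of both positive sides preserves the inequality.
δ > 0.48718^(1/2) = 0.698.

δ > 0.698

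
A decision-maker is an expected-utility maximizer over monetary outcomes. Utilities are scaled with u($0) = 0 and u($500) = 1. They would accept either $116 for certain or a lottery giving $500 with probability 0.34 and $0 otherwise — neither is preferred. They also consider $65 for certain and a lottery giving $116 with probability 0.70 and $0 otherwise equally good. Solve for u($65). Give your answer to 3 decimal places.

The first gamble pins u($116): it must equal 0.34·1 + 0.66·0 = 0.34.
The second indifference gives u($65) = 0.70·u($116) + 0.30·u($0) = 0.70·0.34 + 0.30·0.00 = 0.2380.

0.238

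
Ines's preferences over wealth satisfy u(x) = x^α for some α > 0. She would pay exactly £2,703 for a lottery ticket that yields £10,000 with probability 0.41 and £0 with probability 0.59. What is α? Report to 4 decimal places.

EU(lottery) = 0.41·10000^α + 0.59·0 = 0.41·10000^α.
Equating: 2703^α = 0.41·10000^α, i.e. 0.2703^α = 0.41.
Take logs: α = ln 0.41 / ln(2703/10000) ≈ 0.681534.

α ≈ 0.6815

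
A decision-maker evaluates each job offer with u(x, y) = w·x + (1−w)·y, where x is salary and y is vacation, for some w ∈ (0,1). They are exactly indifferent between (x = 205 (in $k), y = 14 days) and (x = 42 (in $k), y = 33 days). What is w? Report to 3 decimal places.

w = 0.104

u(205,14) = u(42,33) means w·205 + (1−w)·14 = w·42 + (1−w)·33.
w·(205−42) = (1−w)·(33−14), i.e. w·163 = (1−w)·19.
The marginal rate of substitution is 19/163, so w = 19/(163+19) = 0.104.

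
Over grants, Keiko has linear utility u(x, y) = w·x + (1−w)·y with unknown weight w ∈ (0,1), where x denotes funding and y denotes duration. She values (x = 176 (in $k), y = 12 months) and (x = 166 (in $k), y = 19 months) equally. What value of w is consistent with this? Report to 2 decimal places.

w = 0.41

u(176,12) = u(166,19) means w·176 + (1−w)·12 = w·166 + (1−w)·19.
Collecting terms: w·10 = (1−w)·7.
The marginal rate of substitution is 7/10, so w = 7/(10+7) = 0.41.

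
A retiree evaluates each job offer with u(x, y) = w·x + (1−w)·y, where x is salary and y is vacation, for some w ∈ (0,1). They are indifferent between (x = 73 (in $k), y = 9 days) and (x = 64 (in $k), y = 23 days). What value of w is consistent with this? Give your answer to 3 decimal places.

u(73,9) = u(64,23) means w·73 + (1−w)·9 = w·64 + (1−w)·23.
Collecting terms: w·9 = (1−w)·14.
So w/(1−w) = 14/9 = 1.5556, giving w = 14/(9+14) = 0.609.

w = 0.609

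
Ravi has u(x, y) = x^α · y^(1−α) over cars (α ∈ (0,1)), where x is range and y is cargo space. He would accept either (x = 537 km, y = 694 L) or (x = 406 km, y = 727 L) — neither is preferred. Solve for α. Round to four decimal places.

α ≈ 0.1425

Indifference: 537^α · 694^(1−α) = 406^α · 727^(1−α).
Taking logs: α·ln 537 + (1−α)·ln 694 = α·ln 406 + (1−α)·ln 727, i.e. α·0.2796449 = (1−α)·0.0464545.
So α/(1−α) = (0.0464545)/(0.2796449) = 0.1661196, and α = 0.1661196/1.1661196 ≈ 0.1425.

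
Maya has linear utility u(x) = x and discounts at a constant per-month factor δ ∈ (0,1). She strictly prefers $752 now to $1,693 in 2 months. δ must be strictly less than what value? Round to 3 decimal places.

δ < 0.666

Under u(x) = x this choice says 752 > δ^2·1693.
Hence δ^2 < 752/1693 = 0.44418, and x ↦ x^(1/2) is increasing on (0,∞).
δ < 0.44418^(1/2) = 0.666.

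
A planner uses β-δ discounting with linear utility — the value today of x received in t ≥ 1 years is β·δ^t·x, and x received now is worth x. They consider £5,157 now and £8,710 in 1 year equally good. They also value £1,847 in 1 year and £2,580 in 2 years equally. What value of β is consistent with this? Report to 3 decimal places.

From the later pair, β·δ^1·1847 = β·δ^2·2580; dividing through, δ = 1847/2580 = 0.71589.
Now use the now-vs-future pair: 5157 = β·δ·8710 gives β = 5157/(0.71589·8710) ≈ 0.827.

β ≈ 0.827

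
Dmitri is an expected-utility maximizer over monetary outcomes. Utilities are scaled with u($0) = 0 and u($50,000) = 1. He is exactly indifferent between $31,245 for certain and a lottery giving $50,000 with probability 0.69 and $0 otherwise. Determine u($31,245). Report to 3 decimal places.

0.690

By the standard-gamble method, u($31,245) is just the indifference probability on the best outcome: 0.69.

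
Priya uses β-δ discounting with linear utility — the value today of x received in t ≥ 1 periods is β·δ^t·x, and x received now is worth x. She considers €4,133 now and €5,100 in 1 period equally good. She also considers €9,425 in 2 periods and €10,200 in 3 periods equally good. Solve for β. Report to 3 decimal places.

β ≈ 0.877

From the later pair, β·δ^2·9425 = β·δ^3·10200; dividing through, δ = 9425/10200 = 0.92402.
Now use the now-vs-future pair: 4133 = β·δ·5100 gives β = 4133/(0.92402·5100) ≈ 0.877.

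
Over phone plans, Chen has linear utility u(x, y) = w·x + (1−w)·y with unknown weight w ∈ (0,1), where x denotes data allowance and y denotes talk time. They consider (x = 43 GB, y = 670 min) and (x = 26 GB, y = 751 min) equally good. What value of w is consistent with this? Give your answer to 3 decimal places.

Indifference: w·43 + (1−w)·670 = w·26 + (1−w)·751.
Rearranging, 17·w − 81·(1−w) = 0.
The marginal rate of substitution is 81/17, so w = 81/(17+81) = 0.827.

w = 0.827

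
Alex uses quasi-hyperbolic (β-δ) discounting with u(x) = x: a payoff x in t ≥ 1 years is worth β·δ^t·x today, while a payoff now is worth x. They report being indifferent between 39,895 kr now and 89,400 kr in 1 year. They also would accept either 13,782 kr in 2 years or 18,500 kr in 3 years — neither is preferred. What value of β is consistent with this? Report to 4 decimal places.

β ≈ 0.5990

The second indifference involves only future payoffs, so β cancels: β·δ^2·13782 = β·δ^3·18500, giving δ = 13782/18500 = 0.74497.
Substituting δ into 39895 = β·δ·89400: β = 39895/(66600.584) ≈ 0.5990.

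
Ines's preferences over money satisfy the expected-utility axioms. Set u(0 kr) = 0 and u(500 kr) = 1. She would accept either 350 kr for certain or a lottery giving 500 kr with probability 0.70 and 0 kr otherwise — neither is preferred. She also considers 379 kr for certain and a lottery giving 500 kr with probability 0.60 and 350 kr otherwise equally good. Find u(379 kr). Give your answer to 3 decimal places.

The first gamble pins u(350 kr): it must equal 0.70·1 + 0.30·0 = 0.70.
The second indifference gives u(379 kr) = 0.60·u(500 kr) + 0.40·u(350 kr) = 0.60·1.00 + 0.40·0.70 = 0.8800.

0.880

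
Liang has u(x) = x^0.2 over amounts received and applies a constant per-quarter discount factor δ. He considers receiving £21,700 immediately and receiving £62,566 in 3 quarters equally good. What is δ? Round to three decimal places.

δ ≈ 0.932

The payoff in 3 quarters is discounted by δ^3, so u(21700) = δ^3·u(62566) and δ^3 = u(21700)/u(62566).
With u(x) = x^0.2: δ^3 = 21700^0.2/62566^0.2 = (21700/62566)^0.2 = 0.80914.
Hence δ = (0.80914)^(1/3) = 0.93184.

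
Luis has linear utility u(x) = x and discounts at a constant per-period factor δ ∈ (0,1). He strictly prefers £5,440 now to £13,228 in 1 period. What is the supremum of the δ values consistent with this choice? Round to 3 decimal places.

δ < 0.411

Under u(x) = x this choice says 5440 > δ·13228.
So δ < 5440/13228 = 0.41125.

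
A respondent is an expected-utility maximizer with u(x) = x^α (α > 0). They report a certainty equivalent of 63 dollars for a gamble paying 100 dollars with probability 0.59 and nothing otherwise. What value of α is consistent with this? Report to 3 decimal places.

The lottery's expected utility is 0.59·u(100) + 0.41·u(0) = 0.59·100^α (since u(0) = 0 for α > 0).
Equating: 63^α = 0.59·100^α, i.e. 0.6300^α = 0.59.
Take logs: α = ln 0.59 / ln(63/100) ≈ 1.14197.

α ≈ 1.142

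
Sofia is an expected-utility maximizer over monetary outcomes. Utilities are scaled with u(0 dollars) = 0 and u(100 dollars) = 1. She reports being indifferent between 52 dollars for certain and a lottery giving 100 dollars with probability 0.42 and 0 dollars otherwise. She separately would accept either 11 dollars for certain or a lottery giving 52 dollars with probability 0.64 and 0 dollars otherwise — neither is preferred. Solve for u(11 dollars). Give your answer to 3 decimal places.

The first gamble pins u(52 dollars): it must equal 0.42·1 + 0.58·0 = 0.42.
Chaining: u(11 dollars) = 0.64·0.42 + 0.36·0.00 = 0.2688.

0.269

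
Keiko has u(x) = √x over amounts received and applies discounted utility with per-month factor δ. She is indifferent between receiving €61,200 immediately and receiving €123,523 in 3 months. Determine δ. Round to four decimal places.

Equating discounted utilities: u(61200) = δ^3·u(123523) ⇒ δ^3 = u(61200)/u(123523).
Since u(x) = √x, δ^3 = √(61200/123523) = 0.70389.
So δ = 0.70389^(1/3) ≈ 0.8895.

δ ≈ 0.8895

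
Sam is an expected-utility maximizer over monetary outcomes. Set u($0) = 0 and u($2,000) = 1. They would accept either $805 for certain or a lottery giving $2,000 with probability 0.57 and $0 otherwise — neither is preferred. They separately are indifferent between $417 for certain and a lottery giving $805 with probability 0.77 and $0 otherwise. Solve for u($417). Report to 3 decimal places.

First, u($805) = 0.57·u($2,000) + 0.43·u($0) = 0.57.
Then u($417) = 0.77·u($805) + 0.23·u($0) = 0.77·0.57 + 0.23·0.00 = 0.4389.

0.439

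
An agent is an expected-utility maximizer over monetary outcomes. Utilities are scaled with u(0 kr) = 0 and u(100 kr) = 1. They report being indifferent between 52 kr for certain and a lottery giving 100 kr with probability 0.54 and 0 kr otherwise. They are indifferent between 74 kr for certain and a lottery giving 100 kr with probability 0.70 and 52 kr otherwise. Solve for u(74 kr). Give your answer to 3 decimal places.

0.862

From the first indifference, u(52 kr) = 0.54·u(100 kr) + 0.46·u(0 kr) = 0.54·1 + 0.46·0 = 0.54.
Then u(74 kr) = 0.70·u(100 kr) + 0.30·u(52 kr) = 0.70·1.00 + 0.30·0.54 = 0.8620.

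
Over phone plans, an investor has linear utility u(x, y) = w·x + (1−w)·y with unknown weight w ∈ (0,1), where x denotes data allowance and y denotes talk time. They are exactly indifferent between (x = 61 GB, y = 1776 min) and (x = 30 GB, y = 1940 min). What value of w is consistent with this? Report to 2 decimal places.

w = 0.84

Indifference: w·61 + (1−w)·1776 = w·30 + (1−w)·1940.
Rearranging, 31·w − 164·(1−w) = 0.
So w/(1−w) = 164/31 = 5.2903, giving w = 164/(31+164) = 0.84.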